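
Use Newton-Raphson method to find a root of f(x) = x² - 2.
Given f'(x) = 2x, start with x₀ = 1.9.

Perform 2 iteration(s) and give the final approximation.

f(x) = x² - 2
f'(x) = 2x
x₀ = 1.9

Newton-Raphson formula: x_{n+1} = x_n - f(x_n)/f'(x_n)

Iteration 1:
  f(1.900000) = 1.610000
  f'(1.900000) = 3.800000
  x_1 = 1.900000 - 1.610000/3.800000 = 1.476316
Iteration 2:
  f(1.476316) = 0.179508
  f'(1.476316) = 2.952632
  x_2 = 1.476316 - 0.179508/2.952632 = 1.415520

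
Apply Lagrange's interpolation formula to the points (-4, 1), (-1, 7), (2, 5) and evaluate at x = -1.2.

Lagrange interpolation formula:
P(x) = Σ yᵢ × Lᵢ(x)
where Lᵢ(x) = Π_{j≠i} (x - xⱼ)/(xᵢ - xⱼ)

L_0(-1.2) = (-1.2 - (-1))/(-4 - (-1)) × (-1.2 - 2)/(-4 - 2) = 0.035556
L_1(-1.2) = (-1.2 - (-4))/(-1 - (-4)) × (-1.2 - 2)/(-1 - 2) = 0.995556
L_2(-1.2) = (-1.2 - (-4))/(2 - (-4)) × (-1.2 - (-1))/(2 - (-1)) = -0.031111

P(-1.2) = 1×L_0(-1.2) + 7×L_1(-1.2) + 5×L_2(-1.2)
P(-1.2) = 6.848889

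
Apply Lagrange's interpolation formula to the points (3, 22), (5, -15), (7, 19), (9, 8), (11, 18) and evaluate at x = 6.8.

Lagrange interpolation formula:
P(x) = Σ yᵢ × Lᵢ(x)
where Lᵢ(x) = Π_{j≠i} (x - xⱼ)/(xᵢ - xⱼ)

L_0(6.8) = (6.8 - 5)/(3 - 5) × (6.8 - 7)/(3 - 7) × (6.8 - 9)/(3 - 9) × (6.8 - 11)/(3 - 11) = -0.008663
L_1(6.8) = (6.8 - 3)/(5 - 3) × (6.8 - 7)/(5 - 7) × (6.8 - 9)/(5 - 9) × (6.8 - 11)/(5 - 11) = 0.073150
L_2(6.8) = (6.8 - 3)/(7 - 3) × (6.8 - 5)/(7 - 5) × (6.8 - 9)/(7 - 9) × (6.8 - 11)/(7 - 11) = 0.987525
L_3(6.8) = (6.8 - 3)/(9 - 3) × (6.8 - 5)/(9 - 5) × (6.8 - 7)/(9 - 7) × (6.8 - 11)/(9 - 11) = -0.059850
L_4(6.8) = (6.8 - 3)/(11 - 3) × (6.8 - 5)/(11 - 5) × (6.8 - 7)/(11 - 7) × (6.8 - 9)/(11 - 9) = 0.007838

P(6.8) = 22×L_0(6.8) + (-15)×L_1(6.8) + 19×L_2(6.8) + 8×L_3(6.8) + 18×L_4(6.8)
P(6.8) = 17.137425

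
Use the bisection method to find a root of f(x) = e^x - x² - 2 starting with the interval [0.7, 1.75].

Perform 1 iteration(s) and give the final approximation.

f(x) = e^x - x² - 2
Initial interval: [0.7, 1.75]

Iteration 1:
  c_1 = (0.700000 + 1.750000)/2 = 1.225000
  f(c_1) = f(1.225000) = -0.096459
  f(a) × f(c) ≥ 0, new interval: [1.225000, 1.750000]

After 1 iteration(s), the approximation is c_1 = 1.225000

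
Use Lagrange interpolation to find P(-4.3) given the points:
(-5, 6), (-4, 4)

Lagrange interpolation formula:
P(x) = Σ yᵢ × Lᵢ(x)
where Lᵢ(x) = Π_{j≠i} (x - xⱼ)/(xᵢ - xⱼ)

L_0(-4.3) = (-4.3 - (-4))/(-5 - (-4)) = 0.300000
L_1(-4.3) = (-4.3 - (-5))/(-4 - (-5)) = 0.700000

P(-4.3) = 6×L_0(-4.3) + 4×L_1(-4.3)
P(-4.3) = 4.600000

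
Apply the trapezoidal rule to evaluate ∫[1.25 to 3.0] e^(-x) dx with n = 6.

f(x) = e^(-x)
a = 1.25, b = 3.0, n = 6
h = (b - a)/n = 0.291667

Trapezoidal rule: (h/2)[f(x₀) + 2f(x₁) + 2f(x₂) + ... + f(xₙ)]

x_0 = 1.2500, f(x_0) = 0.286505, coefficient = 1
x_1 = 1.5417, f(x_1) = 0.214024, coefficient = 2
x_2 = 1.8333, f(x_2) = 0.159880, coefficient = 2
x_3 = 2.1250, f(x_3) = 0.119433, coefficient = 2
x_4 = 2.4167, f(x_4) = 0.089219, coefficient = 2
x_5 = 2.7083, f(x_5) = 0.066648, coefficient = 2
x_6 = 3.0000, f(x_6) = 0.049787, coefficient = 1

I ≈ (0.291667/2) × 1.634698 = 0.238393
Exact value: 0.236718
Error: 0.001676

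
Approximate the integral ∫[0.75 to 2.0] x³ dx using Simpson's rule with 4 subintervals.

f(x) = x³
a = 0.75, b = 2.0, n = 4
h = (b - a)/n = 0.312500

Simpson's rule: (h/3)[f(x₀) + 4f(x₁) + 2f(x₂) + ... + f(xₙ)]

x_0 = 0.7500, f(x_0) = 0.421875, coefficient = 1
x_1 = 1.0625, f(x_1) = 1.199463, coefficient = 4
x_2 = 1.3750, f(x_2) = 2.599609, coefficient = 2
x_3 = 1.6875, f(x_3) = 4.805420, coefficient = 4
x_4 = 2.0000, f(x_4) = 8.000000, coefficient = 1

I ≈ (0.312500/3) × 37.640625 = 3.920898
Exact value: 3.920898
Error: 0.000000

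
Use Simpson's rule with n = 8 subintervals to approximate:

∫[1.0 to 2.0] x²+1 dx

f(x) = x²+1
a = 1.0, b = 2.0, n = 8
h = (b - a)/n = 0.125000

Simpson's rule: (h/3)[f(x₀) + 4f(x₁) + 2f(x₂) + ... + f(xₙ)]

x_0 = 1.0000, f(x_0) = 2.000000, coefficient = 1
x_1 = 1.1250, f(x_1) = 2.265625, coefficient = 4
x_2 = 1.2500, f(x_2) = 2.562500, coefficient = 2
x_3 = 1.3750, f(x_3) = 2.890625, coefficient = 4
x_4 = 1.5000, f(x_4) = 3.250000, coefficient = 2
x_5 = 1.6250, f(x_5) = 3.640625, coefficient = 4
x_6 = 1.7500, f(x_6) = 4.062500, coefficient = 2
x_7 = 1.8750, f(x_7) = 4.515625, coefficient = 4
x_8 = 2.0000, f(x_8) = 5.000000, coefficient = 1

I ≈ (0.125000/3) × 80.000000 = 3.333333
Exact value: 3.333333
Error: 0.000000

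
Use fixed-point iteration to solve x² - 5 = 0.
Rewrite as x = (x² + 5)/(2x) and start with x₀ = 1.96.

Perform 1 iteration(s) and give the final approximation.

Equation: x² - 5 = 0
Fixed-point form: x = (x² + 5)/(2x)
x₀ = 1.96

x_1 = g(1.960000) = 2.255510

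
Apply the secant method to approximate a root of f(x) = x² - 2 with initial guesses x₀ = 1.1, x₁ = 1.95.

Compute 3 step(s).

f(x) = x² - 2
x₀ = 1.1, x₁ = 1.95

Secant formula: x_{n+1} = x_n - f(x_n)(x_n - x_{n-1})/(f(x_n) - f(x_{n-1}))

Iteration 1:
  f(1.100000) = -0.790000
  f(1.950000) = 1.802500
  x_2 = 1.950000 - 1.802500×(1.950000 - 1.100000)/(1.802500 - (-0.790000))
       = 1.359016
Iteration 2:
  f(1.950000) = 1.802500
  f(1.359016) = -0.153074
  x_3 = 1.359016 - (-0.153074)×(1.359016 - 1.950000)/(-0.153074 - 1.802500)
       = 1.405276
Iteration 3:
  f(1.359016) = -0.153074
  f(1.405276) = -0.025199
  x_4 = 1.405276 - (-0.025199)×(1.405276 - 1.359016)/(-0.025199 - (-0.153074))
       = 1.414392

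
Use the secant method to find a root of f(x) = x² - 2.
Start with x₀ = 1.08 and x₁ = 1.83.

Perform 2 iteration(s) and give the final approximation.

f(x) = x² - 2
x₀ = 1.08, x₁ = 1.83

Secant formula: x_{n+1} = x_n - f(x_n)(x_n - x_{n-1})/(f(x_n) - f(x_{n-1}))

Iteration 1:
  f(1.080000) = -0.833600
  f(1.830000) = 1.348900
  x_2 = 1.830000 - 1.348900×(1.830000 - 1.080000)/(1.348900 - (-0.833600))
       = 1.366460
Iteration 2:
  f(1.830000) = 1.348900
  f(1.366460) = -0.132786
  x_3 = 1.366460 - (-0.132786)×(1.366460 - 1.830000)/(-0.132786 - 1.348900)
       = 1.408002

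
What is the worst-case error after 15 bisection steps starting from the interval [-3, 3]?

Bisection error bound: |error| ≤ (b-a)/2^n
|error| ≤ (3 - (-3))/2^15 = 6/2^15
|error| ≤ 0.0001831055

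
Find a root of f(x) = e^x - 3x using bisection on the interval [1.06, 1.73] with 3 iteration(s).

f(x) = e^x - 3x
Initial interval: [1.06, 1.73]

Iteration 1:
  c_1 = (1.060000 + 1.730000)/2 = 1.395000
  f(c_1) = f(1.395000) = -0.150025
  f(a) × f(c) ≥ 0, new interval: [1.395000, 1.730000]
Iteration 2:
  c_2 = (1.395000 + 1.730000)/2 = 1.562500
  f(c_2) = f(1.562500) = 0.083233
  f(a) × f(c) < 0, new interval: [1.395000, 1.562500]
Iteration 3:
  c_3 = (1.395000 + 1.562500)/2 = 1.478750
  f(c_3) = f(1.478750) = -0.048792
  f(a) × f(c) ≥ 0, new interval: [1.478750, 1.562500]

After 3 iteration(s), the approximation is c_3 = 1.478750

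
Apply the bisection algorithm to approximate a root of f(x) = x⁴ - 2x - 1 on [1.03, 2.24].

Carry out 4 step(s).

f(x) = x⁴ - 2x - 1
Initial interval: [1.03, 2.24]

Iteration 1:
  c_1 = (1.030000 + 2.240000)/2 = 1.635000
  f(c_1) = f(1.635000) = 2.876132
  f(a) × f(c) < 0, new interval: [1.030000, 1.635000]
Iteration 2:
  c_2 = (1.030000 + 1.635000)/2 = 1.332500
  f(c_2) = f(1.332500) = -0.512400
  f(a) × f(c) ≥ 0, new interval: [1.332500, 1.635000]
Iteration 3:
  c_3 = (1.332500 + 1.635000)/2 = 1.483750
  f(c_3) = f(1.483750) = 0.879164
  f(a) × f(c) < 0, new interval: [1.332500, 1.483750]
Iteration 4:
  c_4 = (1.332500 + 1.483750)/2 = 1.408125
  f(c_4) = f(1.408125) = 0.115309
  f(a) × f(c) < 0, new interval: [1.332500, 1.408125]

After 4 iteration(s), the approximation is c_4 = 1.408125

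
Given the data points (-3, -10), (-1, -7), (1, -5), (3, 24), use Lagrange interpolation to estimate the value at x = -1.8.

Lagrange interpolation formula:
P(x) = Σ yᵢ × Lᵢ(x)
where Lᵢ(x) = Π_{j≠i} (x - xⱼ)/(xᵢ - xⱼ)

L_0(-1.8) = (-1.8 - (-1))/(-3 - (-1)) × (-1.8 - 1)/(-3 - 1) × (-1.8 - 3)/(-3 - 3) = 0.224000
L_1(-1.8) = (-1.8 - (-3))/(-1 - (-3)) × (-1.8 - 1)/(-1 - 1) × (-1.8 - 3)/(-1 - 3) = 1.008000
L_2(-1.8) = (-1.8 - (-3))/(1 - (-3)) × (-1.8 - (-1))/(1 - (-1)) × (-1.8 - 3)/(1 - 3) = -0.288000
L_3(-1.8) = (-1.8 - (-3))/(3 - (-3)) × (-1.8 - (-1))/(3 - (-1)) × (-1.8 - 1)/(3 - 1) = 0.056000

P(-1.8) = (-10)×L_0(-1.8) + (-7)×L_1(-1.8) + (-5)×L_2(-1.8) + 24×L_3(-1.8)
P(-1.8) = -6.512000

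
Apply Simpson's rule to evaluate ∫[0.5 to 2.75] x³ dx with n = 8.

f(x) = x³
a = 0.5, b = 2.75, n = 8
h = (b - a)/n = 0.281250

Simpson's rule: (h/3)[f(x₀) + 4f(x₁) + 2f(x₂) + ... + f(xₙ)]

x_0 = 0.5000, f(x_0) = 0.125000, coefficient = 1
x_1 = 0.7812, f(x_1) = 0.476837, coefficient = 4
x_2 = 1.0625, f(x_2) = 1.199463, coefficient = 2
x_3 = 1.3438, f(x_3) = 2.426361, coefficient = 4
x_4 = 1.6250, f(x_4) = 4.291016, coefficient = 2
x_5 = 1.9062, f(x_5) = 6.926910, coefficient = 4
x_6 = 2.1875, f(x_6) = 10.467529, coefficient = 2
x_7 = 2.4688, f(x_7) = 15.046356, coefficient = 4
x_8 = 2.7500, f(x_8) = 20.796875, coefficient = 1

I ≈ (0.281250/3) × 152.343750 = 14.282227
Exact value: 14.282227
Error: 0.000000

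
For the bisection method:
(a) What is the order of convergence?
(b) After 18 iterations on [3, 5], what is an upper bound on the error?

(a) Bisection has linear (order 1) convergence; the error is halved each step.

(b) Error bound = (b-a)/2^n = (5 - 3)/2^{18}
    = 2/2^{18}

(a) 1 (linear); (b) error ≤ 7.63e-06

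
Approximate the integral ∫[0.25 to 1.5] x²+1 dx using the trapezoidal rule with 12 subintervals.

f(x) = x²+1
a = 0.25, b = 1.5, n = 12
h = (b - a)/n = 0.104167

Trapezoidal rule: (h/2)[f(x₀) + 2f(x₁) + 2f(x₂) + ... + f(xₙ)]

x_0 = 0.2500, f(x_0) = 1.062500, coefficient = 1
x_1 = 0.3542, f(x_1) = 1.125434, coefficient = 2
x_2 = 0.4583, f(x_2) = 1.210069, coefficient = 2
x_3 = 0.5625, f(x_3) = 1.316406, coefficient = 2
x_4 = 0.6667, f(x_4) = 1.444444, coefficient = 2
x_5 = 0.7708, f(x_5) = 1.594184, coefficient = 2
x_6 = 0.8750, f(x_6) = 1.765625, coefficient = 2
x_7 = 0.9792, f(x_7) = 1.958767, coefficient = 2
x_8 = 1.0833, f(x_8) = 2.173611, coefficient = 2
x_9 = 1.1875, f(x_9) = 2.410156, coefficient = 2
x_10 = 1.2917, f(x_10) = 2.668403, coefficient = 2
x_11 = 1.3958, f(x_11) = 2.948351, coefficient = 2
x_12 = 1.5000, f(x_12) = 3.250000, coefficient = 1

I ≈ (0.104167/2) × 45.543403 = 2.372052
Exact value: 2.369792
Error: 0.002261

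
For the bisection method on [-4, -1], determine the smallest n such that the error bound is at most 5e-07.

We need (b-a)/2^n ≤ 5e-07
(-1 - (-4))/2^n ≤ 5e-07
3/2^n ≤ 5e-07
2^n ≥ 6000000
n ≥ log₂(6000000) = 22.52
n ≥ 23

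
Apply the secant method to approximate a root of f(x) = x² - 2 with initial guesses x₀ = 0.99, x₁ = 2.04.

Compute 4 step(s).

f(x) = x² - 2
x₀ = 0.99, x₁ = 2.04

Secant formula: x_{n+1} = x_n - f(x_n)(x_n - x_{n-1})/(f(x_n) - f(x_{n-1}))

Iteration 1:
  f(0.990000) = -1.019900
  f(2.040000) = 2.161600
  x_2 = 2.040000 - 2.161600×(2.040000 - 0.990000)/(2.161600 - (-1.019900))
       = 1.326601
Iteration 2:
  f(2.040000) = 2.161600
  f(1.326601) = -0.240131
  x_3 = 1.326601 - (-0.240131)×(1.326601 - 2.040000)/(-0.240131 - 2.161600)
       = 1.397928
Iteration 3:
  f(1.326601) = -0.240131
  f(1.397928) = -0.045797
  x_4 = 1.397928 - (-0.045797)×(1.397928 - 1.326601)/(-0.045797 - (-0.240131))
       = 1.414737
Iteration 4:
  f(1.397928) = -0.045797
  f(1.414737) = 0.001482
  x_5 = 1.414737 - 0.001482×(1.414737 - 1.397928)/(0.001482 - (-0.045797))
       = 1.414211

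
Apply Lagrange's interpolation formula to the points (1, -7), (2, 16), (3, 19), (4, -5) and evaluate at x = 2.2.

Lagrange interpolation formula:
P(x) = Σ yᵢ × Lᵢ(x)
where Lᵢ(x) = Π_{j≠i} (x - xⱼ)/(xᵢ - xⱼ)

L_0(2.2) = (2.2 - 2)/(1 - 2) × (2.2 - 3)/(1 - 3) × (2.2 - 4)/(1 - 4) = -0.048000
L_1(2.2) = (2.2 - 1)/(2 - 1) × (2.2 - 3)/(2 - 3) × (2.2 - 4)/(2 - 4) = 0.864000
L_2(2.2) = (2.2 - 1)/(3 - 1) × (2.2 - 2)/(3 - 2) × (2.2 - 4)/(3 - 4) = 0.216000
L_3(2.2) = (2.2 - 1)/(4 - 1) × (2.2 - 2)/(4 - 2) × (2.2 - 3)/(4 - 3) = -0.032000

P(2.2) = (-7)×L_0(2.2) + 16×L_1(2.2) + 19×L_2(2.2) + (-5)×L_3(2.2)
P(2.2) = 18.424000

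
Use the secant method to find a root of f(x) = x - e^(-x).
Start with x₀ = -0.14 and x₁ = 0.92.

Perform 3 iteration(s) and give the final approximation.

f(x) = x - e^(-x)
x₀ = -0.14, x₁ = 0.92

Secant formula: x_{n+1} = x_n - f(x_n)(x_n - x_{n-1})/(f(x_n) - f(x_{n-1}))

Iteration 1:
  f(-0.140000) = -1.290274
  f(0.920000) = 0.521481
  x_2 = 0.920000 - 0.521481×(0.920000 - (-0.140000))/(0.521481 - (-1.290274))
       = 0.614898
Iteration 2:
  f(0.920000) = 0.521481
  f(0.614898) = 0.074202
  x_3 = 0.614898 - 0.074202×(0.614898 - 0.920000)/(0.074202 - 0.521481)
       = 0.564283
Iteration 3:
  f(0.614898) = 0.074202
  f(0.564283) = -0.004485
  x_4 = 0.564283 - (-0.004485)×(0.564283 - 0.614898)/(-0.004485 - 0.074202)
       = 0.567168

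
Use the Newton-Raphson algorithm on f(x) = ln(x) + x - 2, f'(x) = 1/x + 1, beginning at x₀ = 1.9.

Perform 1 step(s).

f(x) = ln(x) + x - 2
f'(x) = 1/x + 1
x₀ = 1.9

Newton-Raphson formula: x_{n+1} = x_n - f(x_n)/f'(x_n)

Iteration 1:
  f(1.900000) = 0.541854
  f'(1.900000) = 1.526316
  x_1 = 1.900000 - 0.541854/1.526316 = 1.544992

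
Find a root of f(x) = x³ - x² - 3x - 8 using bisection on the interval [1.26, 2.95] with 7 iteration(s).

f(x) = x³ - x² - 3x - 8
Initial interval: [1.26, 2.95]

Iteration 1:
  c_1 = (1.260000 + 2.950000)/2 = 2.105000
  f(c_1) = f(2.105000) = -9.418717
  f(a) × f(c) ≥ 0, new interval: [2.105000, 2.950000]
Iteration 2:
  c_2 = (2.105000 + 2.950000)/2 = 2.527500
  f(c_2) = f(2.527500) = -5.824439
  f(a) × f(c) ≥ 0, new interval: [2.527500, 2.950000]
Iteration 3:
  c_3 = (2.527500 + 2.950000)/2 = 2.738750
  f(c_3) = f(2.738750) = -3.174318
  f(a) × f(c) ≥ 0, new interval: [2.738750, 2.950000]
Iteration 4:
  c_4 = (2.738750 + 2.950000)/2 = 2.844375
  f(c_4) = f(2.844375) = -1.611266
  f(a) × f(c) ≥ 0, new interval: [2.844375, 2.950000]
Iteration 5:
  c_5 = (2.844375 + 2.950000)/2 = 2.897188
  f(c_5) = f(2.897188) = -0.767148
  f(a) × f(c) ≥ 0, new interval: [2.897188, 2.950000]
Iteration 6:
  c_6 = (2.897188 + 2.950000)/2 = 2.923594
  f(c_6) = f(2.923594) = -0.329055
  f(a) × f(c) ≥ 0, new interval: [2.923594, 2.950000]
Iteration 7:
  c_7 = (2.923594 + 2.950000)/2 = 2.936797
  f(c_7) = f(2.936797) = -0.105952
  f(a) × f(c) ≥ 0, new interval: [2.936797, 2.950000]

After 7 iteration(s), the approximation is c_7 = 2.936797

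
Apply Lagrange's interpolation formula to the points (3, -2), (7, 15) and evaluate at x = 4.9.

Lagrange interpolation formula:
P(x) = Σ yᵢ × Lᵢ(x)
where Lᵢ(x) = Π_{j≠i} (x - xⱼ)/(xᵢ - xⱼ)

L_0(4.9) = (4.9 - 7)/(3 - 7) = 0.525000
L_1(4.9) = (4.9 - 3)/(7 - 3) = 0.475000

P(4.9) = (-2)×L_0(4.9) + 15×L_1(4.9)
P(4.9) = 6.075000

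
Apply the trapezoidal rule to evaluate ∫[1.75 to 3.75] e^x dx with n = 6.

f(x) = e^x
a = 1.75, b = 3.75, n = 6
h = (b - a)/n = 0.333333

Trapezoidal rule: (h/2)[f(x₀) + 2f(x₁) + 2f(x₂) + ... + f(xₙ)]

x_0 = 1.7500, f(x_0) = 5.754603, coefficient = 1
x_1 = 2.0833, f(x_1) = 8.031195, coefficient = 2
x_2 = 2.4167, f(x_2) = 11.208436, coefficient = 2
x_3 = 2.7500, f(x_3) = 15.642632, coefficient = 2
x_4 = 3.0833, f(x_4) = 21.831051, coefficient = 2
x_5 = 3.4167, f(x_5) = 30.467687, coefficient = 2
x_6 = 3.7500, f(x_6) = 42.521082, coefficient = 1

I ≈ (0.333333/2) × 222.637686 = 37.106281
Exact value: 36.766479
Error: 0.339802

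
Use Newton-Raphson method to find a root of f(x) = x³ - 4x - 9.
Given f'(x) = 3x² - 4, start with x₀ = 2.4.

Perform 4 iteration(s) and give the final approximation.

f(x) = x³ - 4x - 9
f'(x) = 3x² - 4
x₀ = 2.4

Newton-Raphson formula: x_{n+1} = x_n - f(x_n)/f'(x_n)

Iteration 1:
  f(2.400000) = -4.776000
  f'(2.400000) = 13.280000
  x_1 = 2.400000 - (-4.776000)/13.280000 = 2.759639
Iteration 2:
  f(2.759639) = 0.977763
  f'(2.759639) = 18.846815
  x_2 = 2.759639 - 0.977763/18.846815 = 2.707759
Iteration 3:
  f(2.707759) = 0.022143
  f'(2.707759) = 17.995878
  x_3 = 2.707759 - 0.022143/17.995878 = 2.706529
Iteration 4:
  f(2.706529) = 0.000012
  f'(2.706529) = 17.975892
  x_4 = 2.706529 - 0.000012/17.975892 = 2.706528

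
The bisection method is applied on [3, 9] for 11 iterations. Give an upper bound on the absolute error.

Bisection error bound: |error| ≤ (b-a)/2^n
|error| ≤ (9 - 3)/2^11 = 6/2^11
|error| ≤ 0.0029296875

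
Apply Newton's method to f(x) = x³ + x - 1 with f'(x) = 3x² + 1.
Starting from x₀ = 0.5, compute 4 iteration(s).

f(x) = x³ + x - 1
f'(x) = 3x² + 1
x₀ = 0.5

Newton-Raphson formula: x_{n+1} = x_n - f(x_n)/f'(x_n)

Iteration 1:
  f(0.500000) = -0.375000
  f'(0.500000) = 1.750000
  x_1 = 0.500000 - (-0.375000)/1.750000 = 0.714286
Iteration 2:
  f(0.714286) = 0.078717
  f'(0.714286) = 2.530612
  x_2 = 0.714286 - 0.078717/2.530612 = 0.683180
Iteration 3:
  f(0.683180) = 0.002043
  f'(0.683180) = 2.400204
  x_3 = 0.683180 - 0.002043/2.400204 = 0.682328
Iteration 4:
  f(0.682328) = 0.000001
  f'(0.682328) = 2.396716
  x_4 = 0.682328 - 0.000001/2.396716 = 0.682328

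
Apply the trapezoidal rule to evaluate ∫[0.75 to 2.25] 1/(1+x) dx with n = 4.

f(x) = 1/(1+x)
a = 0.75, b = 2.25, n = 4
h = (b - a)/n = 0.375000

Trapezoidal rule: (h/2)[f(x₀) + 2f(x₁) + 2f(x₂) + ... + f(xₙ)]

x_0 = 0.7500, f(x_0) = 0.571429, coefficient = 1
x_1 = 1.1250, f(x_1) = 0.470588, coefficient = 2
x_2 = 1.5000, f(x_2) = 0.400000, coefficient = 2
x_3 = 1.8750, f(x_3) = 0.347826, coefficient = 2
x_4 = 2.2500, f(x_4) = 0.307692, coefficient = 1

I ≈ (0.375000/2) × 3.315950 = 0.621741
Exact value: 0.619039
Error: 0.002701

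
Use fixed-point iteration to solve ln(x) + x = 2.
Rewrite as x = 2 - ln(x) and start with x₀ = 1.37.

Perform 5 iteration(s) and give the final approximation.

Equation: ln(x) + x = 2
Fixed-point form: x = 2 - ln(x)
x₀ = 1.37

x_1 = g(1.370000) = 1.685189
x_2 = g(1.685189) = 1.478122
x_3 = g(1.478122) = 1.609228
x_4 = g(1.609228) = 1.524246
x_5 = g(1.524246) = 1.578500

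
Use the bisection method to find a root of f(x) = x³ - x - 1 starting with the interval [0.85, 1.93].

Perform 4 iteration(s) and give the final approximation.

f(x) = x³ - x - 1
Initial interval: [0.85, 1.93]

Iteration 1:
  c_1 = (0.850000 + 1.930000)/2 = 1.390000
  f(c_1) = f(1.390000) = 0.295619
  f(a) × f(c) < 0, new interval: [0.850000, 1.390000]
Iteration 2:
  c_2 = (0.850000 + 1.390000)/2 = 1.120000
  f(c_2) = f(1.120000) = -0.715072
  f(a) × f(c) ≥ 0, new interval: [1.120000, 1.390000]
Iteration 3:
  c_3 = (1.120000 + 1.390000)/2 = 1.255000
  f(c_3) = f(1.255000) = -0.278344
  f(a) × f(c) ≥ 0, new interval: [1.255000, 1.390000]
Iteration 4:
  c_4 = (1.255000 + 1.390000)/2 = 1.322500
  f(c_4) = f(1.322500) = -0.009439
  f(a) × f(c) ≥ 0, new interval: [1.322500, 1.390000]

After 4 iteration(s), the approximation is c_4 = 1.322500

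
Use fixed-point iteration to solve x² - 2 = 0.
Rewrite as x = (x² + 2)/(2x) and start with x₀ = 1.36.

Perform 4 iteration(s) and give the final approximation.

Equation: x² - 2 = 0
Fixed-point form: x = (x² + 2)/(2x)
x₀ = 1.36

x_1 = g(1.360000) = 1.415294
x_2 = g(1.415294) = 1.414214
x_3 = g(1.414214) = 1.414214
x_4 = g(1.414214) = 1.414214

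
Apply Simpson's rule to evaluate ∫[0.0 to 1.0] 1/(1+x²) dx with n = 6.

f(x) = 1/(1+x²)
a = 0.0, b = 1.0, n = 6
h = (b - a)/n = 0.166667

Simpson's rule: (h/3)[f(x₀) + 4f(x₁) + 2f(x₂) + ... + f(xₙ)]

x_0 = 0.0000, f(x_0) = 1.000000, coefficient = 1
x_1 = 0.1667, f(x_1) = 0.972973, coefficient = 4
x_2 = 0.3333, f(x_2) = 0.900000, coefficient = 2
x_3 = 0.5000, f(x_3) = 0.800000, coefficient = 4
x_4 = 0.6667, f(x_4) = 0.692308, coefficient = 2
x_5 = 0.8333, f(x_5) = 0.590164, coefficient = 4
x_6 = 1.0000, f(x_6) = 0.500000, coefficient = 1

I ≈ (0.166667/3) × 14.137163 = 0.785398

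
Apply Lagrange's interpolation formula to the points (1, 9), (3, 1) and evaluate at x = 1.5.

Lagrange interpolation formula:
P(x) = Σ yᵢ × Lᵢ(x)
where Lᵢ(x) = Π_{j≠i} (x - xⱼ)/(xᵢ - xⱼ)

L_0(1.5) = (1.5 - 3)/(1 - 3) = 0.750000
L_1(1.5) = (1.5 - 1)/(3 - 1) = 0.250000

P(1.5) = 9×L_0(1.5) + 1×L_1(1.5)
P(1.5) = 7.000000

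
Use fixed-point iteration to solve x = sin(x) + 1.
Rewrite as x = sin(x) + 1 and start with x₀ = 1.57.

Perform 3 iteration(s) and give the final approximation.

Equation: x = sin(x) + 1
Fixed-point form: x = sin(x) + 1
x₀ = 1.57

x_1 = g(1.570000) = 2.000000
x_2 = g(2.000000) = 1.909298
x_3 = g(1.909298) = 1.943253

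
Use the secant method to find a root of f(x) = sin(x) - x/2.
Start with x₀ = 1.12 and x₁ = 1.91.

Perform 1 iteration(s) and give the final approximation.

f(x) = sin(x) - x/2
x₀ = 1.12, x₁ = 1.91

Secant formula: x_{n+1} = x_n - f(x_n)(x_n - x_{n-1})/(f(x_n) - f(x_{n-1}))

Iteration 1:
  f(1.120000) = 0.340100
  f(1.910000) = -0.011980
  x_2 = 1.910000 - (-0.011980)×(1.910000 - 1.120000)/(-0.011980 - 0.340100)
       = 1.883119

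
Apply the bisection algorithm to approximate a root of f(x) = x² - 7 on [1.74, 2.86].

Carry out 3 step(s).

f(x) = x² - 7
Initial interval: [1.74, 2.86]

Iteration 1:
  c_1 = (1.740000 + 2.860000)/2 = 2.300000
  f(c_1) = f(2.300000) = -1.710000
  f(a) × f(c) ≥ 0, new interval: [2.300000, 2.860000]
Iteration 2:
  c_2 = (2.300000 + 2.860000)/2 = 2.580000
  f(c_2) = f(2.580000) = -0.343600
  f(a) × f(c) ≥ 0, new interval: [2.580000, 2.860000]
Iteration 3:
  c_3 = (2.580000 + 2.860000)/2 = 2.720000
  f(c_3) = f(2.720000) = 0.398400
  f(a) × f(c) < 0, new interval: [2.580000, 2.720000]

After 3 iteration(s), the approximation is c_3 = 2.720000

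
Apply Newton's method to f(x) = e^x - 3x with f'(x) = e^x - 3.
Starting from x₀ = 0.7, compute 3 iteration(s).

f(x) = e^x - 3x
f'(x) = e^x - 3
x₀ = 0.7

Newton-Raphson formula: x_{n+1} = x_n - f(x_n)/f'(x_n)

Iteration 1:
  f(0.700000) = -0.086247
  f'(0.700000) = -0.986247
  x_1 = 0.700000 - (-0.086247)/(-0.986247) = 0.612550
Iteration 2:
  f(0.612550) = 0.007480
  f'(0.612550) = -1.154869
  x_2 = 0.612550 - 0.007480/(-1.154869) = 0.619027
Iteration 3:
  f(0.619027) = 0.000039
  f'(0.619027) = -1.142879
  x_3 = 0.619027 - 0.000039/(-1.142879) = 0.619061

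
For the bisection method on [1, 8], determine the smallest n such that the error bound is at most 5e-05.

We need (b-a)/2^n ≤ 5e-05
(8 - 1)/2^n ≤ 5e-05
7/2^n ≤ 5e-05
2^n ≥ 140000
n ≥ log₂(140000) = 17.10
n ≥ 18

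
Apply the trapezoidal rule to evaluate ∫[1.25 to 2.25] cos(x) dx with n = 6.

f(x) = cos(x)
a = 1.25, b = 2.25, n = 6
h = (b - a)/n = 0.166667

Trapezoidal rule: (h/2)[f(x₀) + 2f(x₁) + 2f(x₂) + ... + f(xₙ)]

x_0 = 1.2500, f(x_0) = 0.315322, coefficient = 1
x_1 = 1.4167, f(x_1) = 0.153520, coefficient = 2
x_2 = 1.5833, f(x_2) = -0.012537, coefficient = 2
x_3 = 1.7500, f(x_3) = -0.178246, coefficient = 2
x_4 = 1.9167, f(x_4) = -0.339016, coefficient = 2
x_5 = 2.0833, f(x_5) = -0.490390, coefficient = 2
x_6 = 2.2500, f(x_6) = -0.628174, coefficient = 1

I ≈ (0.166667/2) × -2.046187 = -0.170516
Exact value: -0.170911
Error: 0.000396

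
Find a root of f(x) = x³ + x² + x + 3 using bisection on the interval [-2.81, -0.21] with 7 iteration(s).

f(x) = x³ + x² + x + 3
Initial interval: [-2.81, -0.21]

Iteration 1:
  c_1 = (-2.810000 + (-0.210000))/2 = -1.510000
  f(c_1) = f(-1.510000) = 0.327149
  f(a) × f(c) < 0, new interval: [-2.810000, -1.510000]
Iteration 2:
  c_2 = (-2.810000 + (-1.510000))/2 = -2.160000
  f(c_2) = f(-2.160000) = -4.572096
  f(a) × f(c) ≥ 0, new interval: [-2.160000, -1.510000]
Iteration 3:
  c_3 = (-2.160000 + (-1.510000))/2 = -1.835000
  f(c_3) = f(-1.835000) = -1.646633
  f(a) × f(c) ≥ 0, new interval: [-1.835000, -1.510000]
Iteration 4:
  c_4 = (-1.835000 + (-1.510000))/2 = -1.672500
  f(c_4) = f(-1.672500) = -0.553655
  f(a) × f(c) ≥ 0, new interval: [-1.672500, -1.510000]
Iteration 5:
  c_5 = (-1.672500 + (-1.510000))/2 = -1.591250
  f(c_5) = f(-1.591250) = -0.088340
  f(a) × f(c) ≥ 0, new interval: [-1.591250, -1.510000]
Iteration 6:
  c_6 = (-1.591250 + (-1.510000))/2 = -1.550625
  f(c_6) = f(-1.550625) = 0.125431
  f(a) × f(c) < 0, new interval: [-1.591250, -1.550625]
Iteration 7:
  c_7 = (-1.591250 + (-1.550625))/2 = -1.570938
  f(c_7) = f(-1.570938) = 0.020077
  f(a) × f(c) < 0, new interval: [-1.591250, -1.570938]

After 7 iteration(s), the approximation is c_7 = -1.570938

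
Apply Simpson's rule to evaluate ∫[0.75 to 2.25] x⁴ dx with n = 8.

f(x) = x⁴
a = 0.75, b = 2.25, n = 8
h = (b - a)/n = 0.187500

Simpson's rule: (h/3)[f(x₀) + 4f(x₁) + 2f(x₂) + ... + f(xₙ)]

x_0 = 0.7500, f(x_0) = 0.316406, coefficient = 1
x_1 = 0.9375, f(x_1) = 0.772476, coefficient = 4
x_2 = 1.1250, f(x_2) = 1.601807, coefficient = 2
x_3 = 1.3125, f(x_3) = 2.967545, coefficient = 4
x_4 = 1.5000, f(x_4) = 5.062500, coefficient = 2
x_5 = 1.6875, f(x_5) = 8.109146, coefficient = 4
x_6 = 1.8750, f(x_6) = 12.359619, coefficient = 2
x_7 = 2.0625, f(x_7) = 18.095718, coefficient = 4
x_8 = 2.2500, f(x_8) = 25.628906, coefficient = 1

I ≈ (0.187500/3) × 183.772705 = 11.485794
Exact value: 11.485547
Error: 0.000247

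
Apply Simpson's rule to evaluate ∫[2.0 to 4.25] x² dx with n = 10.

f(x) = x²
a = 2.0, b = 4.25, n = 10
h = (b - a)/n = 0.225000

Simpson's rule: (h/3)[f(x₀) + 4f(x₁) + 2f(x₂) + ... + f(xₙ)]

x_0 = 2.0000, f(x_0) = 4.000000, coefficient = 1
x_1 = 2.2250, f(x_1) = 4.950625, coefficient = 4
x_2 = 2.4500, f(x_2) = 6.002500, coefficient = 2
x_3 = 2.6750, f(x_3) = 7.155625, coefficient = 4
x_4 = 2.9000, f(x_4) = 8.410000, coefficient = 2
x_5 = 3.1250, f(x_5) = 9.765625, coefficient = 4
x_6 = 3.3500, f(x_6) = 11.222500, coefficient = 2
x_7 = 3.5750, f(x_7) = 12.780625, coefficient = 4
x_8 = 3.8000, f(x_8) = 14.440000, coefficient = 2
x_9 = 4.0250, f(x_9) = 16.200625, coefficient = 4
x_10 = 4.2500, f(x_10) = 18.062500, coefficient = 1

I ≈ (0.225000/3) × 305.625000 = 22.921875
Exact value: 22.921875
Error: 0.000000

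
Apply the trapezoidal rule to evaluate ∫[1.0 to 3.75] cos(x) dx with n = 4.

f(x) = cos(x)
a = 1.0, b = 3.75, n = 4
h = (b - a)/n = 0.687500

Trapezoidal rule: (h/2)[f(x₀) + 2f(x₁) + 2f(x₂) + ... + f(xₙ)]

x_0 = 1.0000, f(x_0) = 0.540302, coefficient = 1
x_1 = 1.6875, f(x_1) = -0.116439, coefficient = 2
x_2 = 2.3750, f(x_2) = -0.720278, coefficient = 2
x_3 = 3.0625, f(x_3) = -0.996874, coefficient = 2
x_4 = 3.7500, f(x_4) = -0.820559, coefficient = 1

I ≈ (0.687500/2) × -3.947439 = -1.356932
Exact value: -1.413032
Error: 0.056100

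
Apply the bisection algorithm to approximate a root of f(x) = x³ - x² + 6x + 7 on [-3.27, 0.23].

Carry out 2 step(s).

f(x) = x³ - x² + 6x + 7
Initial interval: [-3.27, 0.23]

Iteration 1:
  c_1 = (-3.270000 + 0.230000)/2 = -1.520000
  f(c_1) = f(-1.520000) = -7.942208
  f(a) × f(c) ≥ 0, new interval: [-1.520000, 0.230000]
Iteration 2:
  c_2 = (-1.520000 + 0.230000)/2 = -0.645000
  f(c_2) = f(-0.645000) = 2.445639
  f(a) × f(c) < 0, new interval: [-1.520000, -0.645000]

After 2 iteration(s), the approximation is c_2 = -0.645000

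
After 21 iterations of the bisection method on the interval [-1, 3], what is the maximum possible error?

Bisection error bound: |error| ≤ (b-a)/2^n
|error| ≤ (3 - (-1))/2^21 = 4/2^21
|error| ≤ 0.0000019073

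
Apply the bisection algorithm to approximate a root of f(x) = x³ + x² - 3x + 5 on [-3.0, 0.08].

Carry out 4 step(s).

f(x) = x³ + x² - 3x + 5
Initial interval: [-3.0, 0.08]

Iteration 1:
  c_1 = (-3.000000 + 0.080000)/2 = -1.460000
  f(c_1) = f(-1.460000) = 8.399464
  f(a) × f(c) < 0, new interval: [-3.000000, -1.460000]
Iteration 2:
  c_2 = (-3.000000 + (-1.460000))/2 = -2.230000
  f(c_2) = f(-2.230000) = 5.573333
  f(a) × f(c) < 0, new interval: [-3.000000, -2.230000]
Iteration 3:
  c_3 = (-3.000000 + (-2.230000))/2 = -2.615000
  f(c_3) = f(-2.615000) = 1.801267
  f(a) × f(c) < 0, new interval: [-3.000000, -2.615000]
Iteration 4:
  c_4 = (-3.000000 + (-2.615000))/2 = -2.807500
  f(c_4) = f(-2.807500) = -0.824317
  f(a) × f(c) ≥ 0, new interval: [-2.807500, -2.615000]

After 4 iteration(s), the approximation is c_4 = -2.807500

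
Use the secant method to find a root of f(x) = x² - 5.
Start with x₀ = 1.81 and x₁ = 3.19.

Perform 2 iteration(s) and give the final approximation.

f(x) = x² - 5
x₀ = 1.81, x₁ = 3.19

Secant formula: x_{n+1} = x_n - f(x_n)(x_n - x_{n-1})/(f(x_n) - f(x_{n-1}))

Iteration 1:
  f(1.810000) = -1.723900
  f(3.190000) = 5.176100
  x_2 = 3.190000 - 5.176100×(3.190000 - 1.810000)/(5.176100 - (-1.723900))
       = 2.154780
Iteration 2:
  f(3.190000) = 5.176100
  f(2.154780) = -0.356923
  x_3 = 2.154780 - (-0.356923)×(2.154780 - 3.190000)/(-0.356923 - 5.176100)
       = 2.221560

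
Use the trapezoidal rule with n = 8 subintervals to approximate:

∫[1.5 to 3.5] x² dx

f(x) = x²
a = 1.5, b = 3.5, n = 8
h = (b - a)/n = 0.250000

Trapezoidal rule: (h/2)[f(x₀) + 2f(x₁) + 2f(x₂) + ... + f(xₙ)]

x_0 = 1.5000, f(x_0) = 2.250000, coefficient = 1
x_1 = 1.7500, f(x_1) = 3.062500, coefficient = 2
x_2 = 2.0000, f(x_2) = 4.000000, coefficient = 2
x_3 = 2.2500, f(x_3) = 5.062500, coefficient = 2
x_4 = 2.5000, f(x_4) = 6.250000, coefficient = 2
x_5 = 2.7500, f(x_5) = 7.562500, coefficient = 2
x_6 = 3.0000, f(x_6) = 9.000000, coefficient = 2
x_7 = 3.2500, f(x_7) = 10.562500, coefficient = 2
x_8 = 3.5000, f(x_8) = 12.250000, coefficient = 1

I ≈ (0.250000/2) × 105.500000 = 13.187500
Exact value: 13.166667
Error: 0.020833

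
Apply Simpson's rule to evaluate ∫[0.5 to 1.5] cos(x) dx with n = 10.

f(x) = cos(x)
a = 0.5, b = 1.5, n = 10
h = (b - a)/n = 0.100000

Simpson's rule: (h/3)[f(x₀) + 4f(x₁) + 2f(x₂) + ... + f(xₙ)]

x_0 = 0.5000, f(x_0) = 0.877583, coefficient = 1
x_1 = 0.6000, f(x_1) = 0.825336, coefficient = 4
x_2 = 0.7000, f(x_2) = 0.764842, coefficient = 2
x_3 = 0.8000, f(x_3) = 0.696707, coefficient = 4
x_4 = 0.9000, f(x_4) = 0.621610, coefficient = 2
x_5 = 1.0000, f(x_5) = 0.540302, coefficient = 4
x_6 = 1.1000, f(x_6) = 0.453596, coefficient = 2
x_7 = 1.2000, f(x_7) = 0.362358, coefficient = 4
x_8 = 1.3000, f(x_8) = 0.267499, coefficient = 2
x_9 = 1.4000, f(x_9) = 0.169967, coefficient = 4
x_10 = 1.5000, f(x_10) = 0.070737, coefficient = 1

I ≈ (0.100000/3) × 15.542092 = 0.518070
Exact value: 0.518069
Error: 0.000000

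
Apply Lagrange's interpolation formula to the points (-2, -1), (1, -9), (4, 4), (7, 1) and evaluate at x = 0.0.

Lagrange interpolation formula:
P(x) = Σ yᵢ × Lᵢ(x)
where Lᵢ(x) = Π_{j≠i} (x - xⱼ)/(xᵢ - xⱼ)

L_0(0.0) = (0.0 - 1)/(-2 - 1) × (0.0 - 4)/(-2 - 4) × (0.0 - 7)/(-2 - 7) = 0.172840
L_1(0.0) = (0.0 - (-2))/(1 - (-2)) × (0.0 - 4)/(1 - 4) × (0.0 - 7)/(1 - 7) = 1.037037
L_2(0.0) = (0.0 - (-2))/(4 - (-2)) × (0.0 - 1)/(4 - 1) × (0.0 - 7)/(4 - 7) = -0.259259
L_3(0.0) = (0.0 - (-2))/(7 - (-2)) × (0.0 - 1)/(7 - 1) × (0.0 - 4)/(7 - 4) = 0.049383

P(0.0) = (-1)×L_0(0.0) + (-9)×L_1(0.0) + 4×L_2(0.0) + 1×L_3(0.0)
P(0.0) = -10.493827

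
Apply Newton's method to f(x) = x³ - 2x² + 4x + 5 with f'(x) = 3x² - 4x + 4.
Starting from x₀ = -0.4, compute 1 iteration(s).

f(x) = x³ - 2x² + 4x + 5
f'(x) = 3x² - 4x + 4
x₀ = -0.4

Newton-Raphson formula: x_{n+1} = x_n - f(x_n)/f'(x_n)

Iteration 1:
  f(-0.400000) = 3.016000
  f'(-0.400000) = 6.080000
  x_1 = -0.400000 - 3.016000/6.080000 = -0.896053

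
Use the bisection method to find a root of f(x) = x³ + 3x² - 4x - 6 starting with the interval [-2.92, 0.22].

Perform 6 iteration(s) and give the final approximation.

f(x) = x³ + 3x² - 4x - 6
Initial interval: [-2.92, 0.22]

Iteration 1:
  c_1 = (-2.920000 + 0.220000)/2 = -1.350000
  f(c_1) = f(-1.350000) = 2.407125
  f(a) × f(c) ≥ 0, new interval: [-1.350000, 0.220000]
Iteration 2:
  c_2 = (-1.350000 + 0.220000)/2 = -0.565000
  f(c_2) = f(-0.565000) = -2.962687
  f(a) × f(c) < 0, new interval: [-1.350000, -0.565000]
Iteration 3:
  c_3 = (-1.350000 + (-0.565000))/2 = -0.957500
  f(c_3) = f(-0.957500) = -0.297423
  f(a) × f(c) < 0, new interval: [-1.350000, -0.957500]
Iteration 4:
  c_4 = (-1.350000 + (-0.957500))/2 = -1.153750
  f(c_4) = f(-1.153750) = 1.072615
  f(a) × f(c) ≥ 0, new interval: [-1.153750, -0.957500]
Iteration 5:
  c_5 = (-1.153750 + (-0.957500))/2 = -1.055625
  f(c_5) = f(-1.055625) = 0.389203
  f(a) × f(c) ≥ 0, new interval: [-1.055625, -0.957500]
Iteration 6:
  c_6 = (-1.055625 + (-0.957500))/2 = -1.006562
  f(c_6) = f(-1.006562) = 0.045937
  f(a) × f(c) ≥ 0, new interval: [-1.006562, -0.957500]

After 6 iteration(s), the approximation is c_6 = -1.006562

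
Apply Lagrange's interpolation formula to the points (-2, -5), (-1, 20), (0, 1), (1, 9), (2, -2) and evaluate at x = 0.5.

Lagrange interpolation formula:
P(x) = Σ yᵢ × Lᵢ(x)
where Lᵢ(x) = Π_{j≠i} (x - xⱼ)/(xᵢ - xⱼ)

L_0(0.5) = (0.5 - (-1))/(-2 - (-1)) × (0.5 - 0)/(-2 - 0) × (0.5 - 1)/(-2 - 1) × (0.5 - 2)/(-2 - 2) = 0.023438
L_1(0.5) = (0.5 - (-2))/(-1 - (-2)) × (0.5 - 0)/(-1 - 0) × (0.5 - 1)/(-1 - 1) × (0.5 - 2)/(-1 - 2) = -0.156250
L_2(0.5) = (0.5 - (-2))/(0 - (-2)) × (0.5 - (-1))/(0 - (-1)) × (0.5 - 1)/(0 - 1) × (0.5 - 2)/(0 - 2) = 0.703125
L_3(0.5) = (0.5 - (-2))/(1 - (-2)) × (0.5 - (-1))/(1 - (-1)) × (0.5 - 0)/(1 - 0) × (0.5 - 2)/(1 - 2) = 0.468750
L_4(0.5) = (0.5 - (-2))/(2 - (-2)) × (0.5 - (-1))/(2 - (-1)) × (0.5 - 0)/(2 - 0) × (0.5 - 1)/(2 - 1) = -0.039062

P(0.5) = (-5)×L_0(0.5) + 20×L_1(0.5) + 1×L_2(0.5) + 9×L_3(0.5) + (-2)×L_4(0.5)
P(0.5) = 1.757812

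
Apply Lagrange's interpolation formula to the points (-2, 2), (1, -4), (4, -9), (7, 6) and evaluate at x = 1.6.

Lagrange interpolation formula:
P(x) = Σ yᵢ × Lᵢ(x)
where Lᵢ(x) = Π_{j≠i} (x - xⱼ)/(xᵢ - xⱼ)

L_0(1.6) = (1.6 - 1)/(-2 - 1) × (1.6 - 4)/(-2 - 4) × (1.6 - 7)/(-2 - 7) = -0.048000
L_1(1.6) = (1.6 - (-2))/(1 - (-2)) × (1.6 - 4)/(1 - 4) × (1.6 - 7)/(1 - 7) = 0.864000
L_2(1.6) = (1.6 - (-2))/(4 - (-2)) × (1.6 - 1)/(4 - 1) × (1.6 - 7)/(4 - 7) = 0.216000
L_3(1.6) = (1.6 - (-2))/(7 - (-2)) × (1.6 - 1)/(7 - 1) × (1.6 - 4)/(7 - 4) = -0.032000

P(1.6) = 2×L_0(1.6) + (-4)×L_1(1.6) + (-9)×L_2(1.6) + 6×L_3(1.6)
P(1.6) = -5.688000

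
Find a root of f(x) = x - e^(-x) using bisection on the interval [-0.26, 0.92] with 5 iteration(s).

f(x) = x - e^(-x)
Initial interval: [-0.26, 0.92]

Iteration 1:
  c_1 = (-0.260000 + 0.920000)/2 = 0.330000
  f(c_1) = f(0.330000) = -0.388924
  f(a) × f(c) ≥ 0, new interval: [0.330000, 0.920000]
Iteration 2:
  c_2 = (0.330000 + 0.920000)/2 = 0.625000
  f(c_2) = f(0.625000) = 0.089739
  f(a) × f(c) < 0, new interval: [0.330000, 0.625000]
Iteration 3:
  c_3 = (0.330000 + 0.625000)/2 = 0.477500
  f(c_3) = f(0.477500) = -0.142832
  f(a) × f(c) ≥ 0, new interval: [0.477500, 0.625000]
Iteration 4:
  c_4 = (0.477500 + 0.625000)/2 = 0.551250
  f(c_4) = f(0.551250) = -0.024979
  f(a) × f(c) ≥ 0, new interval: [0.551250, 0.625000]
Iteration 5:
  c_5 = (0.551250 + 0.625000)/2 = 0.588125
  f(c_5) = f(0.588125) = 0.032757
  f(a) × f(c) < 0, new interval: [0.551250, 0.588125]

After 5 iteration(s), the approximation is c_5 = 0.588125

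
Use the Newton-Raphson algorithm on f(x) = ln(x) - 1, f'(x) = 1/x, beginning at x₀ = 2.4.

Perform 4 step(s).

f(x) = ln(x) - 1
f'(x) = 1/x
x₀ = 2.4

Newton-Raphson formula: x_{n+1} = x_n - f(x_n)/f'(x_n)

Iteration 1:
  f(2.400000) = -0.124531
  f'(2.400000) = 0.416667
  x_1 = 2.400000 - (-0.124531)/0.416667 = 2.698875
Iteration 2:
  f(2.698875) = -0.007165
  f'(2.698875) = 0.370525
  x_2 = 2.698875 - (-0.007165)/0.370525 = 2.718212
Iteration 3:
  f(2.718212) = -0.000026
  f'(2.718212) = 0.367889
  x_3 = 2.718212 - (-0.000026)/0.367889 = 2.718282
Iteration 4:
  f(2.718282) = 0.000000
  f'(2.718282) = 0.367879
  x_4 = 2.718282 - 0.000000/0.367879 = 2.718282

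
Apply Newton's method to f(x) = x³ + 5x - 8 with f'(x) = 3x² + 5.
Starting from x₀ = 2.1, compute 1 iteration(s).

f(x) = x³ + 5x - 8
f'(x) = 3x² + 5
x₀ = 2.1

Newton-Raphson formula: x_{n+1} = x_n - f(x_n)/f'(x_n)

Iteration 1:
  f(2.100000) = 11.761000
  f'(2.100000) = 18.230000
  x_1 = 2.100000 - 11.761000/18.230000 = 1.454855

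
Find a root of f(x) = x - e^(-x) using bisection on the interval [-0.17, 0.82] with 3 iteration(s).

f(x) = x - e^(-x)
Initial interval: [-0.17, 0.82]

Iteration 1:
  c_1 = (-0.170000 + 0.820000)/2 = 0.325000
  f(c_1) = f(0.325000) = -0.397527
  f(a) × f(c) ≥ 0, new interval: [0.325000, 0.820000]
Iteration 2:
  c_2 = (0.325000 + 0.820000)/2 = 0.572500
  f(c_2) = f(0.572500) = 0.008387
  f(a) × f(c) < 0, new interval: [0.325000, 0.572500]
Iteration 3:
  c_3 = (0.325000 + 0.572500)/2 = 0.448750
  f(c_3) = f(0.448750) = -0.189676
  f(a) × f(c) ≥ 0, new interval: [0.448750, 0.572500]

After 3 iteration(s), the approximation is c_3 = 0.448750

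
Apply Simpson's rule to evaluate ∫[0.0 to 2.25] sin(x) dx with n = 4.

f(x) = sin(x)
a = 0.0, b = 2.25, n = 4
h = (b - a)/n = 0.562500

Simpson's rule: (h/3)[f(x₀) + 4f(x₁) + 2f(x₂) + ... + f(xₙ)]

x_0 = 0.0000, f(x_0) = 0.000000, coefficient = 1
x_1 = 0.5625, f(x_1) = 0.533303, coefficient = 4
x_2 = 1.1250, f(x_2) = 0.902268, coefficient = 2
x_3 = 1.6875, f(x_3) = 0.993198, coefficient = 4
x_4 = 2.2500, f(x_4) = 0.778073, coefficient = 1

I ≈ (0.562500/3) × 8.688610 = 1.629114
Exact value: 1.628174
Error: 0.000941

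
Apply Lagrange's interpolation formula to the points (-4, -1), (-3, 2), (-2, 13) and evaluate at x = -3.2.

Lagrange interpolation formula:
P(x) = Σ yᵢ × Lᵢ(x)
where Lᵢ(x) = Π_{j≠i} (x - xⱼ)/(xᵢ - xⱼ)

L_0(-3.2) = (-3.2 - (-3))/(-4 - (-3)) × (-3.2 - (-2))/(-4 - (-2)) = 0.120000
L_1(-3.2) = (-3.2 - (-4))/(-3 - (-4)) × (-3.2 - (-2))/(-3 - (-2)) = 0.960000
L_2(-3.2) = (-3.2 - (-4))/(-2 - (-4)) × (-3.2 - (-3))/(-2 - (-3)) = -0.080000

P(-3.2) = (-1)×L_0(-3.2) + 2×L_1(-3.2) + 13×L_2(-3.2)
P(-3.2) = 0.760000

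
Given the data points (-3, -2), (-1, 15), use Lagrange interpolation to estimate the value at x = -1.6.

Lagrange interpolation formula:
P(x) = Σ yᵢ × Lᵢ(x)
where Lᵢ(x) = Π_{j≠i} (x - xⱼ)/(xᵢ - xⱼ)

L_0(-1.6) = (-1.6 - (-1))/(-3 - (-1)) = 0.300000
L_1(-1.6) = (-1.6 - (-3))/(-1 - (-3)) = 0.700000

P(-1.6) = (-2)×L_0(-1.6) + 15×L_1(-1.6)
P(-1.6) = 9.900000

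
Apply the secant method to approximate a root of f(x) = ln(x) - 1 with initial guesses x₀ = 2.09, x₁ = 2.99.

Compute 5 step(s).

f(x) = ln(x) - 1
x₀ = 2.09, x₁ = 2.99

Secant formula: x_{n+1} = x_n - f(x_n)(x_n - x_{n-1})/(f(x_n) - f(x_{n-1}))

Iteration 1:
  f(2.090000) = -0.262836
  f(2.990000) = 0.095273
  x_2 = 2.990000 - 0.095273×(2.990000 - 2.090000)/(0.095273 - (-0.262836))
       = 2.750559
Iteration 2:
  f(2.990000) = 0.095273
  f(2.750559) = 0.011804
  x_3 = 2.750559 - 0.011804×(2.750559 - 2.990000)/(0.011804 - 0.095273)
       = 2.716697
Iteration 3:
  f(2.750559) = 0.011804
  f(2.716697) = -0.000583
  x_4 = 2.716697 - (-0.000583)×(2.716697 - 2.750559)/(-0.000583 - 0.011804)
       = 2.718291
Iteration 4:
  f(2.716697) = -0.000583
  f(2.718291) = 0.000003
  x_5 = 2.718291 - 0.000003×(2.718291 - 2.716697)/(0.000003 - (-0.000583))
       = 2.718282
Iteration 5:
  f(2.718291) = 0.000003
  f(2.718282) = 0.000000
  x_6 = 2.718282 - 0.000000×(2.718282 - 2.718291)/(0.000000 - 0.000003)
       = 2.718282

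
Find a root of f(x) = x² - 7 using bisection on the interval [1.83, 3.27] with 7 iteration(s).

f(x) = x² - 7
Initial interval: [1.83, 3.27]

Iteration 1:
  c_1 = (1.830000 + 3.270000)/2 = 2.550000
  f(c_1) = f(2.550000) = -0.497500
  f(a) × f(c) ≥ 0, new interval: [2.550000, 3.270000]
Iteration 2:
  c_2 = (2.550000 + 3.270000)/2 = 2.910000
  f(c_2) = f(2.910000) = 1.468100
  f(a) × f(c) < 0, new interval: [2.550000, 2.910000]
Iteration 3:
  c_3 = (2.550000 + 2.910000)/2 = 2.730000
  f(c_3) = f(2.730000) = 0.452900
  f(a) × f(c) < 0, new interval: [2.550000, 2.730000]
Iteration 4:
  c_4 = (2.550000 + 2.730000)/2 = 2.640000
  f(c_4) = f(2.640000) = -0.030400
  f(a) × f(c) ≥ 0, new interval: [2.640000, 2.730000]
Iteration 5:
  c_5 = (2.640000 + 2.730000)/2 = 2.685000
  f(c_5) = f(2.685000) = 0.209225
  f(a) × f(c) < 0, new interval: [2.640000, 2.685000]
Iteration 6:
  c_6 = (2.640000 + 2.685000)/2 = 2.662500
  f(c_6) = f(2.662500) = 0.088906
  f(a) × f(c) < 0, new interval: [2.640000, 2.662500]
Iteration 7:
  c_7 = (2.640000 + 2.662500)/2 = 2.651250
  f(c_7) = f(2.651250) = 0.029127
  f(a) × f(c) < 0, new interval: [2.640000, 2.651250]

After 7 iteration(s), the approximation is c_7 = 2.651250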